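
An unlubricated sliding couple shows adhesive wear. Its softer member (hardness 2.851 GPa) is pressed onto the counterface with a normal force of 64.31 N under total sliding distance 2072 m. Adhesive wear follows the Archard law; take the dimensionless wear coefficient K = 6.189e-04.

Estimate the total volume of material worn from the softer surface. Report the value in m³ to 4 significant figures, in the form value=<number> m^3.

Intermediates are displayed rounded; each operation holds full precision — rounded once at the end to 4 significant figures.
Hardness H = 2.851 GPa = 2.851e+09 Pa.
Expressed in SI base units: W = 64.31 N, H = 2.851e+09 Pa, K = 6.189e-04.
The Archard volume V = K·W·L/H = 6.189e-04 · 64.31 · 2072 / 2.851e+09 = 2.893e-08 m³.

value=2.893e-08 m^3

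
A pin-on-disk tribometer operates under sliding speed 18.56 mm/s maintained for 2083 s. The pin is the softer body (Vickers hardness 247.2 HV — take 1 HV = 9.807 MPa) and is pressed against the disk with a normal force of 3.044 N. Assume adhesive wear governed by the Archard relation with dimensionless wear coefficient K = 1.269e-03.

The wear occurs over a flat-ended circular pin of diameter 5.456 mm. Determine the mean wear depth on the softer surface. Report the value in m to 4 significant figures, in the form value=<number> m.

value=2.635e-06 m

Printed values are rounded. All arithmetic holds full precision — a single final rounding: four significant digits.
Convert: Sliding speed v = 18.56 mm/s = 0.01856 m/s. Sliding distance L = v·t = 0.01856 m/s × 2083 s = 38.66 m.
Convert: Hardness H = 247.2 HV × 9.807 MPa/HV = 2424 MPa = 2.424e+09 Pa.
Convert: Pin diameter d = 5.456 mm = 0.005456 m. Contact area A = π·d²/4 = π·(0.005456 m)²/4 = 2.338e-05 m².
Working in SI base units: W = 3.044 N, H = 2.424e+09 Pa, K = 1.269e-03.
Worn volume V = K·W·L/H = 1.269e-03 · 3.044 · 38.66 / 2.424e+09 = 6.160e-11 m³.
Wear depth h = V/A = 6.160e-11 / 2.338e-05 = 2.635e-06 m.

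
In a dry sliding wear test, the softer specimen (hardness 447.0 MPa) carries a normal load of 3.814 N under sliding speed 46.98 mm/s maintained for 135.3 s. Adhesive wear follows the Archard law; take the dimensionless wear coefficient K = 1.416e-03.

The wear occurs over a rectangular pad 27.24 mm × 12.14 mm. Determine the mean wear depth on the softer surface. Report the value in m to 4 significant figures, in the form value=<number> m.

The algebra runs at full float precision, and quoted intermediates are rounded, and a lone final rounding: four significant figures.
Convert: Sliding speed v = 46.98 mm/s = 0.04698 m/s. The distance L = v·t = 0.04698 m/s × 135.3 s = 6.356 m.
Convert: Hardness H = 447.0 MPa = 4.470e+08 Pa.
Convert: Pad sides 27.24 mm × 12.14 mm = 0.02724 m × 0.01214 m. Contact area A = 0.02724 m × 0.01214 m = 3.307e-04 m².
Expressed in SI base units: W = 3.814 N, H = 4.470e+08 Pa, K = 1.416e-03.
Wear volume V = K·W·L/H = 1.416e-03 · 3.814 · 6.356 / 4.470e+08 = 7.680e-11 m³.
Average depth h = V/A = 7.680e-11 / 3.307e-04 = 2.322e-07 m.

value=2.322e-07 m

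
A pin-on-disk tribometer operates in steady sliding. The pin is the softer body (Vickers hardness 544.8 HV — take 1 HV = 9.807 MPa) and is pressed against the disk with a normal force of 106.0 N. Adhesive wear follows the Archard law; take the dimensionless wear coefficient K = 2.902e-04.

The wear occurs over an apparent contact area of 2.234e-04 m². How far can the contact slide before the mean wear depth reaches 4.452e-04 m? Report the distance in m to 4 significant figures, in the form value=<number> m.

All working math carries full float precision; intermediates are displayed rounded; rounded just once to 4 significant figures.
Convert: Hardness H = 544.8 HV × 9.807 MPa/HV = 5343 MPa = 5.343e+09 Pa.
In SI base units, W = 106.0 N, H = 5.343e+09 Pa, K = 2.902e-04.
Limit volume V_lim = h_lim·A = 4.452e-04 · 2.234e-04 = 9.946e-08 m³.
Thus life L = V_lim·H/(K·W) = 9.946e-08 · 5.343e+09 / (2.902e-04 · 106.0) = 1.727e+04 m.

value=1.727e+04 m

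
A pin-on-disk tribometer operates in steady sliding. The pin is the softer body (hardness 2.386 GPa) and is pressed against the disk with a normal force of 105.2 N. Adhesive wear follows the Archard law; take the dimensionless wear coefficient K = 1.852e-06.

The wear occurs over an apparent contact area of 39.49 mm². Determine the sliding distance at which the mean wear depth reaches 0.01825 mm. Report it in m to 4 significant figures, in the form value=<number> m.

The intermediates are displayed rounded. Each operation carries full float precision. Rounded once at the end to 4 significant digits.
Hardness H = 2.386 GPa = 2.386e+09 Pa.
Contact area A = 39.49 mm² = 3.949e-05 m².
Depth limit h_lim = 0.01825 mm = 1.825e-05 m.
In SI base units, W = 105.2 N, H = 2.386e+09 Pa, K = 1.852e-06.
Limit volume V_lim = h_lim·A = 1.825e-05 · 3.949e-05 = 7.207e-10 m³.
Sliding life L = V_lim·H/(K·W) = 7.207e-10 · 2.386e+09 / (1.852e-06 · 105.2) = 8826 m.

value=8826 m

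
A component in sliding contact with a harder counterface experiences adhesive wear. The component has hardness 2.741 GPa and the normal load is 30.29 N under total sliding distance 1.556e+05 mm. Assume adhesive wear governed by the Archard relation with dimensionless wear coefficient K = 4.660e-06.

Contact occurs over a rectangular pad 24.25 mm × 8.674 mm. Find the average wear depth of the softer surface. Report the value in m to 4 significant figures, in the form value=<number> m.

value=3.809e-08 m

Shown intermediates are rounded; the algebra maintains exact precision; one last rounding, at four significant figures.
Convert: The distance L = 1.556e+05 mm = 155.6 m.
Convert: Hardness H = 2.741 GPa = 2.741e+09 Pa.
Convert: Pad sides 24.25 mm × 8.674 mm = 0.02425 m × 0.008674 m. Contact area A = 0.02425 m × 0.008674 m = 2.103e-04 m².
Expressed in SI base units: W = 30.29 N, H = 2.741e+09 Pa, K = 4.660e-06.
Volume removed: V = K·W·L/H = 4.660e-06 · 30.29 · 155.6 / 2.741e+09 = 8.013e-12 m³.
Mean wear depth h = V/A = 8.013e-12 / 2.103e-04 = 3.809e-08 m.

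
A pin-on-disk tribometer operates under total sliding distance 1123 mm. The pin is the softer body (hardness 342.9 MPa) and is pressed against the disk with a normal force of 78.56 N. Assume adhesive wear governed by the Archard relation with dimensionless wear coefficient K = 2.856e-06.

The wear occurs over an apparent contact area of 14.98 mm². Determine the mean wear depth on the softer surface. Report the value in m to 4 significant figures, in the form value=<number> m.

Each operation runs at exact precision, and the intermediates are printed rounded; rounded just once, at four significant figures.
Convert: Path length L = 1123 mm = 1.123 m.
Convert: Hardness H = 342.9 MPa = 3.429e+08 Pa.
Convert: Contact area A = 14.98 mm² = 1.498e-05 m².
As SI base values: W = 78.56 N, H = 3.429e+08 Pa, K = 2.856e-06.
Worn volume V = K·W·L/H = 2.856e-06 · 78.56 · 1.123 / 3.429e+08 = 7.348e-13 m³.
Depth h = V/A = 7.348e-13 / 1.498e-05 = 4.905e-08 m.

value=4.905e-08 m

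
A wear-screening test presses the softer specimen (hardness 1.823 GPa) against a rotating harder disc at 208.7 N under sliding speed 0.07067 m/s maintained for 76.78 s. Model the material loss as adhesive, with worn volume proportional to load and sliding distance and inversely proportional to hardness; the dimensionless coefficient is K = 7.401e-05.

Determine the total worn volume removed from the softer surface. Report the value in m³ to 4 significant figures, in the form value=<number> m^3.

value=4.597e-11 m^3

All arithmetic maintains full precision — intermediate values are displayed rounded, and a single final rounding: 4 significant digits.
Convert: The distance L = v·t = 0.07067 m/s × 76.78 s = 5.426 m.
Convert: Hardness H = 1.823 GPa = 1.823e+09 Pa.
In SI base units, W = 208.7 N, H = 1.823e+09 Pa, K = 7.401e-05.
Archard volume V = K·W·L/H = 7.401e-05 · 208.7 · 5.426 / 1.823e+09 = 4.597e-11 m³.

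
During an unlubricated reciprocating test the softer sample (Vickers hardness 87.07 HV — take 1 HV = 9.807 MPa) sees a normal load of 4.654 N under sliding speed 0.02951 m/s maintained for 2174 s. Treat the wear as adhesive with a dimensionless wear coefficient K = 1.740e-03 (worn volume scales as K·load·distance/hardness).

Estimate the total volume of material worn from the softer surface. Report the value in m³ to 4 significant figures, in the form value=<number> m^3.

value=6.084e-10 m^3

The computation keeps full precision, and intermediates are displayed rounded; one final rounding to 4 significant digits.
Convert: Distance L = v·t = 0.02951 m/s × 2174 s = 64.15 m.
Convert: Hardness H = 87.07 HV × 9.807 MPa/HV = 853.9 MPa = 8.539e+08 Pa.
As SI base values: W = 4.654 N, H = 8.539e+08 Pa, K = 1.740e-03.
Archard relation: V = K·W·L/H = 1.740e-03 · 4.654 · 64.15 / 8.539e+08 = 6.084e-10 m³.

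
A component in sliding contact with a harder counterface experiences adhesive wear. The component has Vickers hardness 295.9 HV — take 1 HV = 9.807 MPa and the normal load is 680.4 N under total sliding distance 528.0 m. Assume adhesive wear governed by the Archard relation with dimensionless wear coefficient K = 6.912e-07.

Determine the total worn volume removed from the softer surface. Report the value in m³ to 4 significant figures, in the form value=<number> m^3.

value=8.557e-11 m^3

Intermediate values are displayed rounded. The algebra holds full float precision; one last rounding, at 4 significant digits.
Hardness H = 295.9 HV × 9.807 MPa/HV = 2902 MPa = 2.902e+09 Pa.
In SI base units, W = 680.4 N, H = 2.902e+09 Pa, K = 6.912e-07.
By Archard's law, V = K·W·L/H = 6.912e-07 · 680.4 · 528.0 / 2.902e+09 = 8.557e-11 m³.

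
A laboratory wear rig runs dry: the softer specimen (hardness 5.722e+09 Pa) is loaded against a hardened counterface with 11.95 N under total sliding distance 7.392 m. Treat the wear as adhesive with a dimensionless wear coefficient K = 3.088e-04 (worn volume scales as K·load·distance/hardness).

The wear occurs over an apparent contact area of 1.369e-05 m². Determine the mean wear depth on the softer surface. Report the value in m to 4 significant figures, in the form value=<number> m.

value=3.482e-07 m

All arithmetic keeps exact precision; the intermediates are displayed rounded. Rounded once at the end to four significant digits.
Collected in SI base units: W = 11.95 N, H = 5.722e+09 Pa, K = 3.088e-04.
The Archard volume V = K·W·L/H = 3.088e-04 · 11.95 · 7.392 / 5.722e+09 = 4.767e-12 m³.
Mean wear depth h = V/A = 4.767e-12 / 1.369e-05 = 3.482e-07 m.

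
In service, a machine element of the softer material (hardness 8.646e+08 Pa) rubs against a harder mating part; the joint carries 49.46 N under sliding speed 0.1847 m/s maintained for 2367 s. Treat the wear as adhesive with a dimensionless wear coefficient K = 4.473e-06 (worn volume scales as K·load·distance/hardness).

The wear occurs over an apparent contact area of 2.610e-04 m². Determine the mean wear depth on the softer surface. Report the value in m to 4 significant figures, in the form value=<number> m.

The algebra maintains full float precision — printed values are rounded. Rounded just once: four significant digits.
Convert: Total distance L = v·t = 0.1847 m/s × 2367 s = 437.2 m.
Restated in SI base units: W = 49.46 N, H = 8.646e+08 Pa, K = 4.473e-06.
The Archard volume V = K·W·L/H = 4.473e-06 · 49.46 · 437.2 / 8.646e+08 = 1.119e-10 m³.
Wear depth h = V/A = 1.119e-10 / 2.610e-04 = 4.286e-07 m.

value=4.286e-07 m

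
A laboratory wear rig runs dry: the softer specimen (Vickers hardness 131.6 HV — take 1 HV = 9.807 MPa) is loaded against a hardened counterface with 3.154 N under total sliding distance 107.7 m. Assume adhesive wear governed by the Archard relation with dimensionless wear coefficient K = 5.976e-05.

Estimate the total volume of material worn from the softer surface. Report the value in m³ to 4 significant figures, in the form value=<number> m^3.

value=1.573e-11 m^3

The computation holds exact precision; intermediates are printed rounded, and a lone final rounding: 4 significant digits.
Hardness H = 131.6 HV × 9.807 MPa/HV = 1291 MPa = 1.291e+09 Pa.
SI base units throughout: W = 3.154 N, H = 1.291e+09 Pa, K = 5.976e-05.
Wear volume V = K·W·L/H = 5.976e-05 · 3.154 · 107.7 / 1.291e+09 = 1.573e-11 m³.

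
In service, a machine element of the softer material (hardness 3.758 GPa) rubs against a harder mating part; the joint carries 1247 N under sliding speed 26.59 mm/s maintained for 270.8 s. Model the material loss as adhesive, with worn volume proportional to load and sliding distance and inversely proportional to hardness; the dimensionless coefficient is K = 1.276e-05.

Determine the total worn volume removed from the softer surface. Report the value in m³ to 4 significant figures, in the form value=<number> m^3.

value=3.049e-11 m^3

Intermediates are shown rounded. The algebra carries full precision, and rounded once at the end: 4 significant digits.
Convert: Sliding speed v = 26.59 mm/s = 0.02659 m/s. Total distance L = v·t = 0.02659 m/s × 270.8 s = 7.201 m.
Convert: Hardness H = 3.758 GPa = 3.758e+09 Pa.
In SI base units: W = 1247 N, H = 3.758e+09 Pa, K = 1.276e-05.
Archard relation: V = K·W·L/H = 1.276e-05 · 1247 · 7.201 / 3.758e+09 = 3.049e-11 m³.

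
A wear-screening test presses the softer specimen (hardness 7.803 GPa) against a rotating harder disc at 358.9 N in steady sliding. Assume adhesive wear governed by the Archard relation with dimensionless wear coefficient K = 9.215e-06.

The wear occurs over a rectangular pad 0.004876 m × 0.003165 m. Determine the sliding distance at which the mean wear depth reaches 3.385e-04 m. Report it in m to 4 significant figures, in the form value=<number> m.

Every step carries full precision — intermediate values appear rounded — one final rounding, at 4 significant figures.
Hardness H = 7.803 GPa = 7.803e+09 Pa.
Contact area A = 0.004876 m × 0.003165 m = 1.543e-05 m².
Working in SI base units: W = 358.9 N, H = 7.803e+09 Pa, K = 9.215e-06.
Permissible volume V_lim = h_lim·A = 3.385e-04 · 1.543e-05 = 5.224e-09 m³.
Thus life L = V_lim·H/(K·W) = 5.224e-09 · 7.803e+09 / (9.215e-06 · 358.9) = 1.233e+04 m.

value=1.233e+04 m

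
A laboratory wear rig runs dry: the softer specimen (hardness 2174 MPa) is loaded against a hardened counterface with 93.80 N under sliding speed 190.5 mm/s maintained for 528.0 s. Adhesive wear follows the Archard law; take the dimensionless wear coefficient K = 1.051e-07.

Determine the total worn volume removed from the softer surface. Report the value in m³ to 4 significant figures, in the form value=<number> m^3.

value=4.561e-13 m^3

All working math runs at exact precision. The intermediates appear rounded. Rounded once at the end, at four significant figures.
Convert: Sliding speed v = 190.5 mm/s = 0.1905 m/s. Sliding distance L = v·t = 0.1905 m/s × 528.0 s = 100.6 m.
Convert: Hardness H = 2174 MPa = 2.174e+09 Pa.
Working in SI base units: W = 93.80 N, H = 2.174e+09 Pa, K = 1.051e-07.
Archard volume V = K·W·L/H = 1.051e-07 · 93.80 · 100.6 / 2.174e+09 = 4.561e-13 m³.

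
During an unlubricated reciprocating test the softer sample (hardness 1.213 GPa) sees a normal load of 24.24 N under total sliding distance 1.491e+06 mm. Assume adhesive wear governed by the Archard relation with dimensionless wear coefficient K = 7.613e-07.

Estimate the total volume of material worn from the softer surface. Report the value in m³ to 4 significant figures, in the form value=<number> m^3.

Each operation carries full precision, and the intermediates are displayed rounded — one last rounding: four significant figures.
Total distance L = 1.491e+06 mm = 1491 m.
Hardness H = 1.213 GPa = 1.213e+09 Pa.
Expressed in SI base units: W = 24.24 N, H = 1.213e+09 Pa, K = 7.613e-07.
Worn volume V = K·W·L/H = 7.613e-07 · 24.24 · 1491 / 1.213e+09 = 2.268e-11 m³.

value=2.268e-11 m^3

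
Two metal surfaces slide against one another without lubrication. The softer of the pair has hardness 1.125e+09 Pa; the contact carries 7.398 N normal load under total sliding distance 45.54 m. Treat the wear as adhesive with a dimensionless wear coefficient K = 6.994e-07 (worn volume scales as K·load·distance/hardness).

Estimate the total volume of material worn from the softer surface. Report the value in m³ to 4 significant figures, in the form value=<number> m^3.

Shown intermediates are rounded; the algebra maintains full float precision, and a lone final rounding to four significant figures.
Working in SI base units: W = 7.398 N, H = 1.125e+09 Pa, K = 6.994e-07.
Archard volume V = K·W·L/H = 6.994e-07 · 7.398 · 45.54 / 1.125e+09 = 2.095e-13 m³.

value=2.095e-13 m^3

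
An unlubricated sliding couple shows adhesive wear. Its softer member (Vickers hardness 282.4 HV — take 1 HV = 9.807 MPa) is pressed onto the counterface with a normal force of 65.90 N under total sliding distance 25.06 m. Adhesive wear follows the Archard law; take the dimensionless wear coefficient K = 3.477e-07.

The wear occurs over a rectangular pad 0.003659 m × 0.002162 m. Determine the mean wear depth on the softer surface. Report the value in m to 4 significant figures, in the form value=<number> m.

Displayed values are rounded — all working math keeps full precision, and a lone final rounding, at four significant figures.
Hardness H = 282.4 HV × 9.807 MPa/HV = 2769 MPa = 2.769e+09 Pa.
Contact area A = 0.003659 m × 0.002162 m = 7.911e-06 m².
SI base units throughout: W = 65.90 N, H = 2.769e+09 Pa, K = 3.477e-07.
Archard volume V = K·W·L/H = 3.477e-07 · 65.90 · 25.06 / 2.769e+09 = 2.073e-13 m³.
Mean depth h = V/A = 2.073e-13 / 7.911e-06 = 2.621e-08 m.

value=2.621e-08 m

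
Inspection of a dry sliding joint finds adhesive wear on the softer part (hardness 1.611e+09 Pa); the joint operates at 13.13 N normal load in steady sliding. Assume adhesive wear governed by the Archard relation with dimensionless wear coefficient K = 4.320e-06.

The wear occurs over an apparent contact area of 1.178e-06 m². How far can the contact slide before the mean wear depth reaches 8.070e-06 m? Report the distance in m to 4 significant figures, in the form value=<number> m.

The computation carries exact precision; printed values are rounded; a lone final rounding: four significant figures.
In SI base units: W = 13.13 N, H = 1.611e+09 Pa, K = 4.320e-06.
At the depth limit, V_lim = h_lim·A = 8.070e-06 · 1.178e-06 = 9.506e-12 m³.
Life L = V_lim·H/(K·W) = 9.506e-12 · 1.611e+09 / (4.320e-06 · 13.13) = 270.0 m.

value=270.0 m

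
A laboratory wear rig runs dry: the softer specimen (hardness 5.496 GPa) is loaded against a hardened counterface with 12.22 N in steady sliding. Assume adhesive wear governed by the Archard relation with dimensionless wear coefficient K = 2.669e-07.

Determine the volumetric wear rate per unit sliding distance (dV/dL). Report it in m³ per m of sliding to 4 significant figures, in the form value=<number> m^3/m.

value=5.934e-16 m^3/m

Every step holds full precision, and the intermediates appear rounded; a single final rounding, at four significant figures.
Hardness H = 5.496 GPa = 5.496e+09 Pa.
As SI base values: W = 12.22 N, H = 5.496e+09 Pa, K = 2.669e-07.
Rate of wear dV/dL = K·W/H — distance-free: 2.669e-07 · 12.22 / 5.496e+09 = 5.934e-16 m³/m.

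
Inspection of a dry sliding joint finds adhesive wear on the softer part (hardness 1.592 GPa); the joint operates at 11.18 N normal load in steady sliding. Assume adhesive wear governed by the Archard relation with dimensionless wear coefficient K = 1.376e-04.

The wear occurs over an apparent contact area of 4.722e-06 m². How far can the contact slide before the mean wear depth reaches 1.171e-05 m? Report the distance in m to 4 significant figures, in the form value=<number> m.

Each operation maintains exact precision, and intermediates are shown rounded; rounded just once to four significant digits.
Convert: Hardness H = 1.592 GPa = 1.592e+09 Pa.
Collected in SI base units: W = 11.18 N, H = 1.592e+09 Pa, K = 1.376e-04.
Permissible volume V_lim = h_lim·A = 1.171e-05 · 4.722e-06 = 5.529e-11 m³.
Inverting, life L = V_lim·H/(K·W) = 5.529e-11 · 1.592e+09 / (1.376e-04 · 11.18) = 57.22 m.

value=57.22 m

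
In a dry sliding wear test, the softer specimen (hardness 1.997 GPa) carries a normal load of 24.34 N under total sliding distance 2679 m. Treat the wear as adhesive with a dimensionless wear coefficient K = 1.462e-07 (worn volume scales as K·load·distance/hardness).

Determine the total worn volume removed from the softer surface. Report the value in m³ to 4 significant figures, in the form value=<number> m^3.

value=4.774e-12 m^3

Every step keeps full float precision; intermediate values are shown rounded; one final rounding, at 4 significant digits.
Hardness H = 1.997 GPa = 1.997e+09 Pa.
As SI base values: W = 24.34 N, H = 1.997e+09 Pa, K = 1.462e-07.
Wear volume V = K·W·L/H = 1.462e-07 · 24.34 · 2679 / 1.997e+09 = 4.774e-12 m³.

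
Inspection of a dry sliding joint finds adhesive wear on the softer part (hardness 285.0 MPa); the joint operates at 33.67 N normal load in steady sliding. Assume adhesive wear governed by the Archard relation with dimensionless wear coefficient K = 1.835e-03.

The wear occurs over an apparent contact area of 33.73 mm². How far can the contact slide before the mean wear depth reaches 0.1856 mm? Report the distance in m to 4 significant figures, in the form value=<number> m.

All arithmetic maintains full float precision. The intermediates appear rounded — rounded just once, at four significant digits.
Hardness H = 285.0 MPa = 2.850e+08 Pa.
Contact area A = 33.73 mm² = 3.373e-05 m².
Depth limit h_lim = 0.1856 mm = 1.856e-04 m.
Collected in SI base units: W = 33.67 N, H = 2.850e+08 Pa, K = 1.835e-03.
Limit volume V_lim = h_lim·A = 1.856e-04 · 3.373e-05 = 6.260e-09 m³.
Life L = V_lim·H/(K·W) = 6.260e-09 · 2.850e+08 / (1.835e-03 · 33.67) = 28.88 m.

value=28.88 m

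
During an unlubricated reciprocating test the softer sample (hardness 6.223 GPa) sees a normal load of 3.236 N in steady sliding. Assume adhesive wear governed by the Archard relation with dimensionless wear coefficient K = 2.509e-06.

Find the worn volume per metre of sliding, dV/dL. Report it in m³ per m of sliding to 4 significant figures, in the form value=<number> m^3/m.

value=1.305e-15 m^3/m

All working math runs at exact precision — quoted intermediates are rounded. Rounded just once to 4 significant digits.
Hardness H = 6.223 GPa = 6.223e+09 Pa.
As SI base values: W = 3.236 N, H = 6.223e+09 Pa, K = 2.509e-06.
The wear rate dV/dL = K·W/H: 2.509e-06 · 3.236 / 6.223e+09 = 1.305e-15 m³/m.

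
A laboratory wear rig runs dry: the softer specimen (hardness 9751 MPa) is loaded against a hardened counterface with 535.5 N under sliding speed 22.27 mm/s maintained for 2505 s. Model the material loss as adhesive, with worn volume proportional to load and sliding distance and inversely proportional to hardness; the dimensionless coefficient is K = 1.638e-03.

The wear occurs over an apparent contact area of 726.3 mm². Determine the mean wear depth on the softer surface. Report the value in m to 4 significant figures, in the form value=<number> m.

Quoted intermediates are rounded — each operation runs at full float precision — one final rounding: 4 significant figures.
Sliding speed v = 22.27 mm/s = 0.02227 m/s. Path length L = v·t = 0.02227 m/s × 2505 s = 55.79 m.
Hardness H = 9751 MPa = 9.751e+09 Pa.
Contact area A = 726.3 mm² = 7.263e-04 m².
In SI base units: W = 535.5 N, H = 9.751e+09 Pa, K = 1.638e-03.
Worn volume V = K·W·L/H = 1.638e-03 · 535.5 · 55.79 / 9.751e+09 = 5.018e-09 m³.
Average depth h = V/A = 5.018e-09 / 7.263e-04 = 6.909e-06 m.

value=6.909e-06 m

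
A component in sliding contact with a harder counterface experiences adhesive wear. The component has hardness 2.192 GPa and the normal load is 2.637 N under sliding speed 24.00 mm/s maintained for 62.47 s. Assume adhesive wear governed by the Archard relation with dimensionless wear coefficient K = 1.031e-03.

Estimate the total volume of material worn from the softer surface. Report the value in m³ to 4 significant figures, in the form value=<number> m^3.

All arithmetic maintains full precision; intermediates are displayed rounded — one last rounding: four significant digits.
Convert: Sliding speed v = 24.00 mm/s = 0.02400 m/s. Sliding distance L = v·t = 0.02400 m/s × 62.47 s = 1.499 m.
Convert: Hardness H = 2.192 GPa = 2.192e+09 Pa.
Working in SI base units: W = 2.637 N, H = 2.192e+09 Pa, K = 1.031e-03.
Archard relation: V = K·W·L/H = 1.031e-03 · 2.637 · 1.499 / 2.192e+09 = 1.860e-12 m³.

value=1.860e-12 m^3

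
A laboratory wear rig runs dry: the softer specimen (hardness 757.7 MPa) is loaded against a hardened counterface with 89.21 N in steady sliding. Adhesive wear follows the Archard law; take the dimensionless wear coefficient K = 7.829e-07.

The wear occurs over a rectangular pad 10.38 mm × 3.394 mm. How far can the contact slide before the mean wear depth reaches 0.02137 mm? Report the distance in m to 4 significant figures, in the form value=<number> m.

value=8168 m

Every step carries full float precision, and intermediate values are displayed rounded — one last rounding: four significant figures.
Hardness H = 757.7 MPa = 7.577e+08 Pa.
Pad sides 10.38 mm × 3.394 mm = 0.01038 m × 0.003394 m. Contact area A = 0.01038 m × 0.003394 m = 3.523e-05 m².
Depth limit h_lim = 0.02137 mm = 2.137e-05 m.
Working in SI base units: W = 89.21 N, H = 7.577e+08 Pa, K = 7.829e-07.
Volume at the limit: V_lim = h_lim·A = 2.137e-05 · 3.523e-05 = 7.529e-10 m³.
Inverting, life L = V_lim·H/(K·W) = 7.529e-10 · 7.577e+08 / (7.829e-07 · 89.21) = 8168 m.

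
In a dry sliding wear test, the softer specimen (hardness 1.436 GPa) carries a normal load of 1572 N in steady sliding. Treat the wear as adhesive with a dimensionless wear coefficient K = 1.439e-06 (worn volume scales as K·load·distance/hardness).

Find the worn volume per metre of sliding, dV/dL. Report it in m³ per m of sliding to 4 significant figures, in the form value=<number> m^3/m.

value=1.575e-12 m^3/m

Quoted intermediates are rounded. The computation carries full precision; rounded once at the end: 4 significant figures.
Convert: Hardness H = 1.436 GPa = 1.436e+09 Pa.
Collected in SI base units: W = 1572 N, H = 1.436e+09 Pa, K = 1.439e-06.
Rate of wear dV/dL = K·W/H (no L dependence): 1.439e-06 · 1572 / 1.436e+09 = 1.575e-12 m³/m.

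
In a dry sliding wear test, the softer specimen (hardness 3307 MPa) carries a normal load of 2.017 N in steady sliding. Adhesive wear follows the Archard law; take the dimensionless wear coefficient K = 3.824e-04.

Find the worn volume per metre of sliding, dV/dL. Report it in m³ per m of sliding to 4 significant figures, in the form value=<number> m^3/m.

value=2.332e-13 m^3/m

Intermediates are shown rounded — each operation holds full precision — a lone final rounding: four significant figures.
Convert: Hardness H = 3307 MPa = 3.307e+09 Pa.
In SI base units: W = 2.017 N, H = 3.307e+09 Pa, K = 3.824e-04.
The wear rate dV/dL = K·W/H: 3.824e-04 · 2.017 / 3.307e+09 = 2.332e-13 m³/m.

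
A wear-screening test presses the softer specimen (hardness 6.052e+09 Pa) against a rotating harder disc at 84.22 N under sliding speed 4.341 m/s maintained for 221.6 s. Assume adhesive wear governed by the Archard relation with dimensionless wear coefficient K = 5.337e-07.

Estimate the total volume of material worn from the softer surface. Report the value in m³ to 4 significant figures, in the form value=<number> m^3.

The computation maintains exact precision. The intermediates are printed rounded, and one final rounding, at four significant figures.
Convert: Distance L = v·t = 4.341 m/s × 221.6 s = 962.0 m.
SI base units throughout: W = 84.22 N, H = 6.052e+09 Pa, K = 5.337e-07.
The Archard volume V = K·W·L/H = 5.337e-07 · 84.22 · 962.0 / 6.052e+09 = 7.145e-12 m³.

value=7.145e-12 m^3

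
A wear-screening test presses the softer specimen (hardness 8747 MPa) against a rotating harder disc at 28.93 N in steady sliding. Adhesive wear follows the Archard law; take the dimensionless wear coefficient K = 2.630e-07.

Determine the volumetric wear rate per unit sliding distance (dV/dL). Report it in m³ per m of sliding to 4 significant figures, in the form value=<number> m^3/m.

Displayed values are rounded; the algebra holds exact precision — rounded just once, at four significant digits.
Convert: Hardness H = 8747 MPa = 8.747e+09 Pa.
Working in SI base units: W = 28.93 N, H = 8.747e+09 Pa, K = 2.630e-07.
Sliding wear rate dV/dL = K·W/H: 2.630e-07 · 28.93 / 8.747e+09 = 8.699e-16 m³/m.

value=8.699e-16 m^3/m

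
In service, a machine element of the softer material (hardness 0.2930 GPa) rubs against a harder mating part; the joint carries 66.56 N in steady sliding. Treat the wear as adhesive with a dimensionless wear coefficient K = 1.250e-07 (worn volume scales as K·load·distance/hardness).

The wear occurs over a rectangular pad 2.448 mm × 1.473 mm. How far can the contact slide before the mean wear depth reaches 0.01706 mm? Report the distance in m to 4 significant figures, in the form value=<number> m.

The intermediates are shown rounded, and the algebra keeps full float precision — rounded once at the end, at 4 significant digits.
Hardness H = 0.2930 GPa = 2.930e+08 Pa.
Pad sides 2.448 mm × 1.473 mm = 0.002448 m × 0.001473 m. Contact area A = 0.002448 m × 0.001473 m = 3.606e-06 m².
Depth limit h_lim = 0.01706 mm = 1.706e-05 m.
In SI base units: W = 66.56 N, H = 2.930e+08 Pa, K = 1.250e-07.
Wearable volume V_lim = h_lim·A = 1.706e-05 · 3.606e-06 = 6.152e-11 m³.
Inverting, life L = V_lim·H/(K·W) = 6.152e-11 · 2.930e+08 / (1.250e-07 · 66.56) = 2166 m.

value=2166 m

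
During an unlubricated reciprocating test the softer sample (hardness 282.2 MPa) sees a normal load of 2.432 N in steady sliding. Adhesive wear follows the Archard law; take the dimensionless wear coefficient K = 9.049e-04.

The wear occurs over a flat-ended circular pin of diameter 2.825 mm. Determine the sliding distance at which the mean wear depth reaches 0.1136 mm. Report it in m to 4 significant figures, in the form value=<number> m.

value=91.31 m

All working math keeps full float precision. The intermediates are printed rounded. Rounded once at the end to four significant digits.
Hardness H = 282.2 MPa = 2.822e+08 Pa.
Pin diameter d = 2.825 mm = 0.002825 m. Contact area A = π·d²/4 = π·(0.002825 m)²/4 = 6.268e-06 m².
Depth limit h_lim = 0.1136 mm = 1.136e-04 m.
Collected in SI base units: W = 2.432 N, H = 2.822e+08 Pa, K = 9.049e-04.
Volume at the limit: V_lim = h_lim·A = 1.136e-04 · 6.268e-06 = 7.120e-10 m³.
So the life L = V_lim·H/(K·W) = 7.120e-10 · 2.822e+08 / (9.049e-04 · 2.432) = 91.31 m.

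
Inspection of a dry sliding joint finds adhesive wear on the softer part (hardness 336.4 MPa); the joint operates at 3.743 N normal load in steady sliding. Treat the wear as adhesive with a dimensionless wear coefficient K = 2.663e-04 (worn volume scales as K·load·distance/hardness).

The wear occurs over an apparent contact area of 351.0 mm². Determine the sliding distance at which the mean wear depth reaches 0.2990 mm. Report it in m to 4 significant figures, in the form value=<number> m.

value=3.542e+04 m

Shown intermediates are rounded; all arithmetic runs at full float precision, and one last rounding to 4 significant figures.
Hardness H = 336.4 MPa = 3.364e+08 Pa.
Contact area A = 351.0 mm² = 3.510e-04 m².
Depth limit h_lim = 0.2990 mm = 2.990e-04 m.
Restated in SI base units: W = 3.743 N, H = 3.364e+08 Pa, K = 2.663e-04.
Allowed volume V_lim = h_lim·A = 2.990e-04 · 3.510e-04 = 1.049e-07 m³.
So the life L = V_lim·H/(K·W) = 1.049e-07 · 3.364e+08 / (2.663e-04 · 3.743) = 3.542e+04 m.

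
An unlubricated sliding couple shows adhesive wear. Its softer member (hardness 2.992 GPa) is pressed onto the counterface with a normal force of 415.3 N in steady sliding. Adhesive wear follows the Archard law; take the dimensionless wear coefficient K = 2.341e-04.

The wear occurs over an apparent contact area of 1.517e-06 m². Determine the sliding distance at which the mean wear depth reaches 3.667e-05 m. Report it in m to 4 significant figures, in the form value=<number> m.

The algebra keeps exact precision, and printed values are rounded, and one final rounding: four significant figures.
Hardness H = 2.992 GPa = 2.992e+09 Pa.
Working in SI base units: W = 415.3 N, H = 2.992e+09 Pa, K = 2.341e-04.
Allowed volume V_lim = h_lim·A = 3.667e-05 · 1.517e-06 = 5.563e-11 m³.
Life L = V_lim·H/(K·W) = 5.563e-11 · 2.992e+09 / (2.341e-04 · 415.3) = 1.712 m.

value=1.712 m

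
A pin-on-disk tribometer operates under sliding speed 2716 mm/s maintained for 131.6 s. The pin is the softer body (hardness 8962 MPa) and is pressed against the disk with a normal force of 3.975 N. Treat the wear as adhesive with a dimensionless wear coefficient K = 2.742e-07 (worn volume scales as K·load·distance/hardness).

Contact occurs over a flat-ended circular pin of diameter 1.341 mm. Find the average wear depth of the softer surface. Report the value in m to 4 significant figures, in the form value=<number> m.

value=3.078e-08 m

The computation carries exact precision — intermediate values appear rounded. Rounded just once, at four significant digits.
Convert: Sliding speed v = 2716 mm/s = 2.716 m/s. Distance L = v·t = 2.716 m/s × 131.6 s = 357.4 m.
Convert: Hardness H = 8962 MPa = 8.962e+09 Pa.
Convert: Pin diameter d = 1.341 mm = 0.001341 m. Contact area A = π·d²/4 = π·(0.001341 m)²/4 = 1.412e-06 m².
Restated in SI base units: W = 3.975 N, H = 8.962e+09 Pa, K = 2.742e-07.
Archard relation: V = K·W·L/H = 2.742e-07 · 3.975 · 357.4 / 8.962e+09 = 4.347e-14 m³.
Mean depth h = V/A = 4.347e-14 / 1.412e-06 = 3.078e-08 m.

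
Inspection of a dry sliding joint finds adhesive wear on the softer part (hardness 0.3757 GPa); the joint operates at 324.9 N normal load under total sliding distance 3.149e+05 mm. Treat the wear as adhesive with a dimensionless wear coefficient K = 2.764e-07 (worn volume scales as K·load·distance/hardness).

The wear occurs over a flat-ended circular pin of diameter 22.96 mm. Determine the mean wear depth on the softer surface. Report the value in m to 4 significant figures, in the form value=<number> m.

Every step carries exact precision, and intermediate values are shown rounded — a lone final rounding: four significant figures.
Convert: Distance covered L = 3.149e+05 mm = 314.9 m.
Convert: Hardness H = 0.3757 GPa = 3.757e+08 Pa.
Convert: Pin diameter d = 22.96 mm = 0.02296 m. Contact area A = π·d²/4 = π·(0.02296 m)²/4 = 4.140e-04 m².
In SI base units: W = 324.9 N, H = 3.757e+08 Pa, K = 2.764e-07.
By Archard's law, V = K·W·L/H = 2.764e-07 · 324.9 · 314.9 / 3.757e+08 = 7.527e-11 m³.
Depth h = V/A = 7.527e-11 / 4.140e-04 = 1.818e-07 m.

value=1.818e-07 m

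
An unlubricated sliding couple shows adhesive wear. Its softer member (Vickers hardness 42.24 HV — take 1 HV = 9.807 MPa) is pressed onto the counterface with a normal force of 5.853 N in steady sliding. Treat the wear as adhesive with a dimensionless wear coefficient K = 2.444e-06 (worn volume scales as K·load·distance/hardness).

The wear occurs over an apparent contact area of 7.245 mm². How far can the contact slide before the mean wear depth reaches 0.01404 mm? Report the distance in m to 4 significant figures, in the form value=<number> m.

Every step keeps exact precision. Intermediates are printed rounded. Rounded just once to four significant figures.
Convert: Hardness H = 42.24 HV × 9.807 MPa/HV = 414.2 MPa = 4.142e+08 Pa.
Convert: Contact area A = 7.245 mm² = 7.245e-06 m².
Convert: Depth limit h_lim = 0.01404 mm = 1.404e-05 m.
Collected in SI base units: W = 5.853 N, H = 4.142e+08 Pa, K = 2.444e-06.
Permissible volume V_lim = h_lim·A = 1.404e-05 · 7.245e-06 = 1.017e-10 m³.
So the life L = V_lim·H/(K·W) = 1.017e-10 · 4.142e+08 / (2.444e-06 · 5.853) = 2946 m.

value=2946 m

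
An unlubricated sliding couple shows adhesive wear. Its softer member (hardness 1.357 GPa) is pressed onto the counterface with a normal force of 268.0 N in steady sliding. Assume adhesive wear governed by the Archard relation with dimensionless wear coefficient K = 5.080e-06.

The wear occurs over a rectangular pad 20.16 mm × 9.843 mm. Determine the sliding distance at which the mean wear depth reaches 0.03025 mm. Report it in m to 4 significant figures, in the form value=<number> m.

value=5983 m

Printed values are rounded — all working math holds exact precision, and rounded once at the end to four significant digits.
Convert: Hardness H = 1.357 GPa = 1.357e+09 Pa.
Convert: Pad sides 20.16 mm × 9.843 mm = 0.02016 m × 0.009843 m. Contact area A = 0.02016 m × 0.009843 m = 1.984e-04 m².
Convert: Depth limit h_lim = 0.03025 mm = 3.025e-05 m.
Expressed in SI base units: W = 268.0 N, H = 1.357e+09 Pa, K = 5.080e-06.
At the depth limit, V_lim = h_lim·A = 3.025e-05 · 1.984e-04 = 6.003e-09 m³.
Sliding life L = V_lim·H/(K·W) = 6.003e-09 · 1.357e+09 / (5.080e-06 · 268.0) = 5983 m.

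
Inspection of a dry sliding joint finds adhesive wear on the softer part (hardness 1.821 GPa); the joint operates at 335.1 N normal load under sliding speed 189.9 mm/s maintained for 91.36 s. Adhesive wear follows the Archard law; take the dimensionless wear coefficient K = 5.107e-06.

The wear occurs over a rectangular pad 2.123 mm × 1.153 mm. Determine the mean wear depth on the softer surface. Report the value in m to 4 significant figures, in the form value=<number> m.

value=6.661e-06 m

The intermediates are printed rounded. Each operation holds full float precision. Rounded just once to four significant figures.
Sliding speed v = 189.9 mm/s = 0.1899 m/s. Distance L = v·t = 0.1899 m/s × 91.36 s = 17.35 m.
Hardness H = 1.821 GPa = 1.821e+09 Pa.
Pad sides 2.123 mm × 1.153 mm = 0.002123 m × 0.001153 m. Contact area A = 0.002123 m × 0.001153 m = 2.448e-06 m².
Collected in SI base units: W = 335.1 N, H = 1.821e+09 Pa, K = 5.107e-06.
Wear volume V = K·W·L/H = 5.107e-06 · 335.1 · 17.35 / 1.821e+09 = 1.630e-11 m³.
Mean wear depth h = V/A = 1.630e-11 / 2.448e-06 = 6.661e-06 m.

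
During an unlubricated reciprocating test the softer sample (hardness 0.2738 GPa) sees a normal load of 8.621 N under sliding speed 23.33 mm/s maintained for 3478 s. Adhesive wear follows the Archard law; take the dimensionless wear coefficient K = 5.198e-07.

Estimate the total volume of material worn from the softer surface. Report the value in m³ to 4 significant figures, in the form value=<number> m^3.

The computation keeps exact precision — shown intermediates are rounded; one last rounding to 4 significant figures.
Sliding speed v = 23.33 mm/s = 0.02333 m/s. Distance L = v·t = 0.02333 m/s × 3478 s = 81.14 m.
Hardness H = 0.2738 GPa = 2.738e+08 Pa.
Expressed in SI base units: W = 8.621 N, H = 2.738e+08 Pa, K = 5.198e-07.
Apply Archard: V = K·W·L/H = 5.198e-07 · 8.621 · 81.14 / 2.738e+08 = 1.328e-12 m³.

value=1.328e-12 m^3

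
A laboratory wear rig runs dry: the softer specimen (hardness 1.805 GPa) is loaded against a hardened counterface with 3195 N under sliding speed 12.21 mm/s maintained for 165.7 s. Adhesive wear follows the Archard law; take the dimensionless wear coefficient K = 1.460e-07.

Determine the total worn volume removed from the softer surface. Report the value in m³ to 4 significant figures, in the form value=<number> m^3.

All working math carries full float precision. Intermediates are displayed rounded — one final rounding: four significant digits.
Convert: Sliding speed v = 12.21 mm/s = 0.01221 m/s. Path length L = v·t = 0.01221 m/s × 165.7 s = 2.023 m.
Convert: Hardness H = 1.805 GPa = 1.805e+09 Pa.
Collected in SI base units: W = 3195 N, H = 1.805e+09 Pa, K = 1.460e-07.
Volume removed: V = K·W·L/H = 1.460e-07 · 3195 · 2.023 / 1.805e+09 = 5.229e-13 m³.

value=5.229e-13 m^3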